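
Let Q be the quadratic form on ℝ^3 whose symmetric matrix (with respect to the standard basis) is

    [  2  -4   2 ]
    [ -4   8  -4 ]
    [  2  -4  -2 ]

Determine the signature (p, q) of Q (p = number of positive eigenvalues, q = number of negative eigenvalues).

Congruent diagonalization of A (simultaneous row and column reduction) yields pivots 2, 0, -4.
Counting signs: 1 positive, 1 negative, 1 zero.

(1, 1)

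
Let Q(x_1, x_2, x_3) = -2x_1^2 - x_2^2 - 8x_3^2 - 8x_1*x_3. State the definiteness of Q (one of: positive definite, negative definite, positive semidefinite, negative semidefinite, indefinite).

negative semidefinite

The associated matrix is A = [[-2, 0, -4], [0, -1, 0], [-4, 0, -8]].
Symmetric row and column elimination reduces A to a congruent diagonal form with pivots -2, -1, 0.
Counting signs: 2 negative, 1 zero.
Hence Q is negative semidefinite.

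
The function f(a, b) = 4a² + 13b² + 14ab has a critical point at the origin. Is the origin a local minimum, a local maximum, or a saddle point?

The Hessian at the origin is H = [[8, 14], [14, 26]].
det H = 8·26 − (14)² = 12 > 0 and H[1,1] = 8 > 0, so H is positive definite.
Therefore the origin is a local minimum.

local minimum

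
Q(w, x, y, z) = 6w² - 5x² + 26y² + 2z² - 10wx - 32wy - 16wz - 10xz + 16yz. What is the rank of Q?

4

The associated matrix is A = [[6, -5, -16, -8], [-5, -5, 0, -5], [-16, 0, 26, 8], [-8, -5, 8, 2]].
Congruent diagonalization of A (simultaneous row and column reduction) yields pivots 6, -55/6, 30/11, 4/3.
So there are 3 positive, 1 negative pivots.
The rank is the number of nonzero pivots: 4.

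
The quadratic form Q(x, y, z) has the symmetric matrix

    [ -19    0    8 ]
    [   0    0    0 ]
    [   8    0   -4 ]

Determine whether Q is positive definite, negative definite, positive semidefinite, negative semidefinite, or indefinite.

negative semidefinite

Applying the same elementary operations to the rows and columns of A produces a congruent diagonal matrix with entries -19, 0, -12/19.
So there are 2 negative, 1 zero pivots.
Hence Q is negative semidefinite.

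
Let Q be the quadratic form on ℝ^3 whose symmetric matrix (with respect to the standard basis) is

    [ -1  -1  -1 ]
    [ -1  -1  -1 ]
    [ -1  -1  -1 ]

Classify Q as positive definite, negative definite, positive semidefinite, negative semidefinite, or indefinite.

negative semidefinite

Congruent diagonalization of A (simultaneous row and column reduction) yields pivots -1, 0, 0.
Counting signs: 1 negative, 2 zero.
Hence Q is negative semidefinite.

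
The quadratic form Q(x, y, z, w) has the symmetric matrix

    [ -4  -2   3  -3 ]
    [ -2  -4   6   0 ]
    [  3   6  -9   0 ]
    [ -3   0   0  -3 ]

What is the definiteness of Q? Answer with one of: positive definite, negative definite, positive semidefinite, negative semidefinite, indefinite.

negative semidefinite

Applying the same elementary operations to the rows and columns of A produces a congruent diagonal matrix with entries -4, -3, 0, 0.
That gives 2 negative, 2 zero pivots.
Hence Q is negative semidefinite.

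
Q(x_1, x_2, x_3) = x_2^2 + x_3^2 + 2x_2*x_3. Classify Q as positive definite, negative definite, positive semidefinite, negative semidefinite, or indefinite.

The associated matrix is A = [[0, 0, 0], [0, 1, 1], [0, 1, 1]].
Applying the same elementary operations to the rows and columns of A produces a congruent diagonal matrix with entries 0, 1, 0.
So there are 1 positive, 2 zero pivots.
Hence Q is positive semidefinite.

positive semidefinite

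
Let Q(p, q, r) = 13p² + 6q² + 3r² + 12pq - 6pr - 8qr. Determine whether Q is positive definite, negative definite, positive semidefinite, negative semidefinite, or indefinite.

positive definite

The symmetric matrix of Q is A = [[13, 6, -3], [6, 6, -4], [-3, -4, 3]].
Leading principal minors: Δ_1 = 13, Δ_2 = 42, Δ_3 = 8.
All leading principal minors are positive, so by Sylvester's criterion Q is positive definite.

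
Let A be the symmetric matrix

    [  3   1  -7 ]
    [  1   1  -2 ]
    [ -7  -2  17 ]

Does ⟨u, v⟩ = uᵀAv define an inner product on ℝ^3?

yes

An LDLᵀ factorisation of A has diagonal entries 3, 2/3, 1/2.
So there are 3 positive pivots.
Hence Q is positive definite.
⟨·,·⟩ is an inner product exactly when A is positive definite.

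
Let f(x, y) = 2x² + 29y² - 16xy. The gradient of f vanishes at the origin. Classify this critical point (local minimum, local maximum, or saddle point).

The Hessian at the origin is H = [[4, -16], [-16, 58]].
det H = 4·58 − (-16)² = -24 < 0, so H is indefinite.
Therefore the origin is a saddle point.

saddle point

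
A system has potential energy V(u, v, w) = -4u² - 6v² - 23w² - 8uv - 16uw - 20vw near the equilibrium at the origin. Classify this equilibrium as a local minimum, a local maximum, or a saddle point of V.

The Hessian at the origin is H = [[-8, -8, -16], [-8, -12, -20], [-16, -20, -46]].
An LDLᵀ factorisation of H has diagonal entries -8, -4, -10.
Counting signs: 3 negative.
H is negative definite, so the origin is a strict local maximum.

local maximum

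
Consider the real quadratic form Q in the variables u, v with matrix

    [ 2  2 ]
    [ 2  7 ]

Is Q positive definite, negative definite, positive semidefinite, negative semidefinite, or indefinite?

For the 2×2 matrix [[2, 2], [2, 7]]: det = 2·7 − (2)² = 10, trace = 9.
det > 0 so both eigenvalues share the sign of the trace; trace = 9 > 0 ⇒ both positive.

positive definite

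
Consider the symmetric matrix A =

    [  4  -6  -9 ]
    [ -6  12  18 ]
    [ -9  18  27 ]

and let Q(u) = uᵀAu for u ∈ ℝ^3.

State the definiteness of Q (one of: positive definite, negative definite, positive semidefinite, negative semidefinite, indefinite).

Applying the same elementary operations to the rows and columns of A produces a congruent diagonal matrix with entries 4, 3, 0.
Counting signs: 2 positive, 1 zero.
Hence Q is positive semidefinite.

positive semidefinite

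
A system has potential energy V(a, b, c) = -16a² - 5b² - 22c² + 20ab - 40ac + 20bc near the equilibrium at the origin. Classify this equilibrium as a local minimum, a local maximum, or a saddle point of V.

The Hessian at the origin is H = [[-32, 20, -40], [20, -10, 20], [-40, 20, -44]].
Congruent diagonalization of H (simultaneous row and column reduction) yields pivots -32, 5/2, -4.
Counting signs: 1 positive, 2 negative.
H is indefinite, so the origin is a saddle point.

saddle point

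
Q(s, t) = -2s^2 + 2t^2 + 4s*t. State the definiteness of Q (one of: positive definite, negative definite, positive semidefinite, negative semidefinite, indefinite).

The symmetric matrix of Q is [[-2, 2], [2, 2]].
For the 2×2 matrix [[-2, 2], [2, 2]]: det = -2·2 − (2)² = -8, trace = 0.
det < 0 so the eigenvalues have opposite signs; the form is indefinite.

indefinite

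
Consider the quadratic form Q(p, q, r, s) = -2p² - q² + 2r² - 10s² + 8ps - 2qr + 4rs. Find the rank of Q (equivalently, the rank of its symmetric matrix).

The symmetric matrix is A = [[-2, 0, 0, 4], [0, -1, -1, 0], [0, -1, 2, 2], [4, 0, 2, -10]].
Symmetric row and column elimination reduces A to a congruent diagonal form with pivots -2, -1, 3, -10/3.
Counting signs: 1 positive, 3 negative.
The rank is the number of nonzero pivots: 4.

4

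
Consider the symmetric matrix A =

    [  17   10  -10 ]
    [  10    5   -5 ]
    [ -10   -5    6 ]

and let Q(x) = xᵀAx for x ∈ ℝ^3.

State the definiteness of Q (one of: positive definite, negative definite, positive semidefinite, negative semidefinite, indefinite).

Row-reducing A symmetrically gives the diagonal entries 17, -15/17, 1.
That gives 2 positive, 1 negative pivots.
Hence Q is indefinite.

indefinite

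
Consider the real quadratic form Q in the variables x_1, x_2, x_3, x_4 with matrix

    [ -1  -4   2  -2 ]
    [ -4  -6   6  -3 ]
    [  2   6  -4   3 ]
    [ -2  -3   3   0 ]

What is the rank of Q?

Congruent diagonalization of A (simultaneous row and column reduction) yields pivots -1, 10, -2/5, 3/2.
Counting signs: 2 positive, 2 negative.
The rank is the number of nonzero pivots: 4.

4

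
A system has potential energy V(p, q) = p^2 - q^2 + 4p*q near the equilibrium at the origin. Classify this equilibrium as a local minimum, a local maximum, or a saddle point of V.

saddle point

The Hessian at the origin is H = [[2, 4], [4, -2]].
det H = 2·-2 − (4)² = -20 < 0, so H is indefinite.
Therefore the origin is a saddle point.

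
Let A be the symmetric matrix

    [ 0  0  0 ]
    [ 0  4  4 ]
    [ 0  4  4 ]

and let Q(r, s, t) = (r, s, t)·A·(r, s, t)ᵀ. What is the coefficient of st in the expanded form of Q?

The coefficient of st is A[2,3] + A[3,2] = 2·4 = 8.

8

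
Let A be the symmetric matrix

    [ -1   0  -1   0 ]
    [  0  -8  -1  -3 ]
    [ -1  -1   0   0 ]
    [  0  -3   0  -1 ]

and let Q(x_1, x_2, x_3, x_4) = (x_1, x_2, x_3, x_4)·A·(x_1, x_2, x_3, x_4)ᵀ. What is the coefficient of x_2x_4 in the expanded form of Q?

-6

The coefficient of x_2x_4 is A[2,4] + A[4,2] = 2·(-3) = -6.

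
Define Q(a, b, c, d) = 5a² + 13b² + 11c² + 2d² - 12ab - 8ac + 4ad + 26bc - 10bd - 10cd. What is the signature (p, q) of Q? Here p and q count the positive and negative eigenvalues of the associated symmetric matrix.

The symmetric matrix is A = [[5, -6, -4, 2], [-6, 13, 13, -5], [-4, 13, 11, -5], [2, -5, -5, 2]].
An LDLᵀ factorisation of A has diagonal entries 5, 29/5, -110/29, 3/55.
So there are 3 positive, 1 negative pivots.

(3, 1)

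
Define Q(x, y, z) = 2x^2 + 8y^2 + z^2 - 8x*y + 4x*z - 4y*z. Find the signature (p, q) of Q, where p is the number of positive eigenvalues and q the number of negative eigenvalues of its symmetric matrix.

(2, 1)

The symmetric matrix is A = [[2, -4, 2], [-4, 8, -2], [2, -2, 1]].
By Sylvester's law of inertia any congruent diagonalization of A has 2 positive, 1 negative and 0 zero entries.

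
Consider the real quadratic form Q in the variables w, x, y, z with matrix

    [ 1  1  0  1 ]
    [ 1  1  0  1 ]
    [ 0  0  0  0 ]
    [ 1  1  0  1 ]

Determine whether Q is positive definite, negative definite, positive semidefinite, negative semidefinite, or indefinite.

Applying the same elementary operations to the rows and columns of A produces a congruent diagonal matrix with entries 1, 0, 0, 0.
Counting signs: 1 positive, 3 zero.
Hence Q is positive semidefinite.

positive semidefinite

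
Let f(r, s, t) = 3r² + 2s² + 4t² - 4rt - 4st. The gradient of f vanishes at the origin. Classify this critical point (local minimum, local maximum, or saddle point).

local minimum

The Hessian at the origin is H = [[6, 0, -4], [0, 4, -4], [-4, -4, 8]].
Row-reducing H symmetrically gives the diagonal entries 6, 4, 4/3.
That gives 3 positive pivots.
H is positive definite, so the origin is a strict local minimum.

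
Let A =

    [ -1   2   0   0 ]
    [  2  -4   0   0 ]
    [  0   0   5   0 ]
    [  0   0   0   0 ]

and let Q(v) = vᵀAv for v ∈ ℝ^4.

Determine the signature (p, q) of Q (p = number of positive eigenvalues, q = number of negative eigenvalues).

Symmetric row and column elimination reduces A to a congruent diagonal form with pivots -1, 0, 5, 0.
That gives 1 positive, 1 negative, 2 zero pivots.

(1, 1)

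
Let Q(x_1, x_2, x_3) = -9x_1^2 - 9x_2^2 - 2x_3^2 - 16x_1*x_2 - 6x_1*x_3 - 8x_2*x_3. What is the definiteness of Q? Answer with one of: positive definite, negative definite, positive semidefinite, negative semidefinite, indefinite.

negative definite

The symmetric matrix is A = [[-9, -8, -3], [-8, -9, -4], [-3, -4, -2]].
An LDLᵀ factorisation of A has diagonal entries -9, -17/9, -1/17.
That gives 3 negative pivots.
Hence Q is negative definite.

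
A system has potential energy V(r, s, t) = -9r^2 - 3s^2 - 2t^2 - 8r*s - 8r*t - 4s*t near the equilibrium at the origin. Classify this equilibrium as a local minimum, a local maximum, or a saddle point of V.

The Hessian at the origin is H = [[-18, -8, -8], [-8, -6, -4], [-8, -4, -4]].
An LDLᵀ factorisation of H has diagonal entries -18, -22/9, -4/11.
Counting signs: 3 negative.
H is negative definite, so the origin is a strict local maximum.

local maximum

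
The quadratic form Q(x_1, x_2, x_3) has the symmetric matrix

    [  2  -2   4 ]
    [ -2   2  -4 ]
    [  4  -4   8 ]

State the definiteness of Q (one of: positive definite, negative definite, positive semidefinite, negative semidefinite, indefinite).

Congruent diagonalization of A (simultaneous row and column reduction) yields pivots 2, 0, 0.
That gives 1 positive, 2 zero pivots.
Hence Q is positive semidefinite.

positive semidefinite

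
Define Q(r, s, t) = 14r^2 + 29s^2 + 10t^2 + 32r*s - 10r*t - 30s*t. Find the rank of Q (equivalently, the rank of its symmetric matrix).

The associated matrix is A = [[14, 16, -5], [16, 29, -15], [-5, -15, 10]].
An LDLᵀ factorisation of A has diagonal entries 14, 75/7, 1/6.
Counting signs: 3 positive.
The rank is the number of nonzero pivots: 3.

3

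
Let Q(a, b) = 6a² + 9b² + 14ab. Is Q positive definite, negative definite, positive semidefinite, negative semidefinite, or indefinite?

positive definite

Write A = [[6, 7], [7, 9]].
Symmetric row and column elimination reduces A to a congruent diagonal form with pivots 6, 5/6.
Counting signs: 2 positive.
Hence Q is positive definite.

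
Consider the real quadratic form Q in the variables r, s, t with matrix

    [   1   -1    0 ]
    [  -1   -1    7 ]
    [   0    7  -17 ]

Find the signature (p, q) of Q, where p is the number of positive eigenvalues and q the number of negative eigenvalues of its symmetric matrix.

(2, 1)

Applying the same elementary operations to the rows and columns of A produces a congruent diagonal matrix with entries 1, -2, 15/2.
That gives 2 positive, 1 negative pivots.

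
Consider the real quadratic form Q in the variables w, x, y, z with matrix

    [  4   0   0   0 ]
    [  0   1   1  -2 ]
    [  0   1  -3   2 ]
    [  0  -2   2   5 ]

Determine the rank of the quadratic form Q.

4

Congruent diagonalization of A (simultaneous row and column reduction) yields pivots 4, 1, -4, 5.
Counting signs: 3 positive, 1 negative.
The rank is the number of nonzero pivots: 4.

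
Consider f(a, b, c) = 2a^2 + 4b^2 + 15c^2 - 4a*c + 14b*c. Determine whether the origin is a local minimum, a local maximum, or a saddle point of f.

local minimum

The Hessian at the origin is H = [[4, 0, -4], [0, 8, 14], [-4, 14, 30]].
Applying the same elementary operations to the rows and columns of H produces a congruent diagonal matrix with entries 4, 8, 3/2.
Counting signs: 3 positive.
H is positive definite, so the origin is a strict local minimum.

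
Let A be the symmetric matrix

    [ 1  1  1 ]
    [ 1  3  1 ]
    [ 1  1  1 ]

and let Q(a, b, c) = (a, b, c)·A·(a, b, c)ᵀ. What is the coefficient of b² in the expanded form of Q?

The coefficient of b² is the diagonal entry A[2,2] = 3.

3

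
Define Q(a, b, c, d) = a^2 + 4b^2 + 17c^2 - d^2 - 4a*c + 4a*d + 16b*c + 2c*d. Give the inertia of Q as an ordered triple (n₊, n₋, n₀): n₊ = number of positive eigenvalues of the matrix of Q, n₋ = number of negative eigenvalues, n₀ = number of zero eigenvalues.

Write A = [[1, 0, -2, 2], [0, 4, 8, 0], [-2, 8, 17, 1], [2, 0, 1, -1]].
An LDLᵀ factorisation of A has diagonal entries 1, 4, -3, 10/3.
Counting signs: 3 positive, 1 negative.

(3, 1, 0)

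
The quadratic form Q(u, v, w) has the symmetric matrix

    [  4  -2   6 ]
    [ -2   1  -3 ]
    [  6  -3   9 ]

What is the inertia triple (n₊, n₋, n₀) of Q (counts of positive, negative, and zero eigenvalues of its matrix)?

Applying the same elementary operations to the rows and columns of A produces a congruent diagonal matrix with entries 4, 0, 0.
Counting signs: 1 positive, 2 zero.

(1, 0, 2)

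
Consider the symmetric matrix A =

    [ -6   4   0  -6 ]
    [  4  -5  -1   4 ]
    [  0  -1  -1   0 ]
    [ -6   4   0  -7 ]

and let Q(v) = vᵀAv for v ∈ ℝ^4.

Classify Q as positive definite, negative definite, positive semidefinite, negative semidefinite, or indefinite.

Leading principal minors: Δ_1 = -6, Δ_2 = 14, Δ_3 = -8, Δ_4 = 8.
The signs alternate starting with Δ_1 < 0, so by Sylvester's criterion Q is negative definite.

negative definite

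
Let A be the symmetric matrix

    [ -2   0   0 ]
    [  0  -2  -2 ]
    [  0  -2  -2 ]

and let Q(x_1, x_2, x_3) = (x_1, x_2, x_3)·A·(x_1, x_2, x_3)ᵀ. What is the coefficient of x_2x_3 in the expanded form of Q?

-4

The coefficient of x_2x_3 is A[2,3] + A[3,2] = 2·(-2) = -4.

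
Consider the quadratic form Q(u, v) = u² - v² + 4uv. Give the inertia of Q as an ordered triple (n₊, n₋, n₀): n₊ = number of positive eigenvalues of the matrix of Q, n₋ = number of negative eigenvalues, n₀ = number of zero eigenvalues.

The associated matrix is A = [[1, 2], [2, -1]].
An LDLᵀ factorisation of A has diagonal entries 1, -5.
Counting signs: 1 positive, 1 negative.

(1, 1, 0)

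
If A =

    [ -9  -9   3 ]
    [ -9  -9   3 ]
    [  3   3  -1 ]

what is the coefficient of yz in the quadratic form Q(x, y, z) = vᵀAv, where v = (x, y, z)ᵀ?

The coefficient of yz is A[2,3] + A[3,2] = 2·3 = 6.

6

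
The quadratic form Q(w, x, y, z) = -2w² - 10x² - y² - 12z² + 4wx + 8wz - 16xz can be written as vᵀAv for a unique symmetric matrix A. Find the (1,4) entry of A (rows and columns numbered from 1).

4

The coefficient of w·z in Q is 8. For a symmetric A this equals A[1,4] + A[4,1] = 2·A[1,4].
So A[1,4] = 8/2 = 4.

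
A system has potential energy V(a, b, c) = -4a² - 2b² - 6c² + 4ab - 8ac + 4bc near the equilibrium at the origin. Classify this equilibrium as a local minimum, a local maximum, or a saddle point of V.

local maximum

The Hessian at the origin is H = [[-8, 4, -8], [4, -4, 4], [-8, 4, -12]].
Applying the same elementary operations to the rows and columns of H produces a congruent diagonal matrix with entries -8, -2, -4.
That gives 3 negative pivots.
H is negative definite, so the origin is a strict local maximum.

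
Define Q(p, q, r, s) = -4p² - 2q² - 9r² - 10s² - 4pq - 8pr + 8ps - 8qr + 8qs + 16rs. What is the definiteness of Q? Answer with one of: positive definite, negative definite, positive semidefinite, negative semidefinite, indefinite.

negative definite

Write A = [[-4, -2, -4, 4], [-2, -2, -4, 4], [-4, -4, -9, 8], [4, 4, 8, -10]].
Congruent diagonalization of A (simultaneous row and column reduction) yields pivots -4, -1, -1, -2.
Counting signs: 4 negative.
Hence Q is negative definite.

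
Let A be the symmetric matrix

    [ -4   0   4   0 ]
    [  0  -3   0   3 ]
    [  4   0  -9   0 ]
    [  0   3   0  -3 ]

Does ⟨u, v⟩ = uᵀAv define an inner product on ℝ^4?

no

Applying the same elementary operations to the rows and columns of A produces a congruent diagonal matrix with entries -4, -3, -5, 0.
So there are 3 negative, 1 zero pivots.
Hence Q is negative semidefinite.
⟨·,·⟩ is an inner product exactly when A is positive definite.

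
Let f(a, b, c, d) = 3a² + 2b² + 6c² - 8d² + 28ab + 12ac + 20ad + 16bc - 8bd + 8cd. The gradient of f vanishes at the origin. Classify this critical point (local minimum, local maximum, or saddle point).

The Hessian at the origin is H = [[6, 28, 12, 20], [28, 4, 16, -8], [12, 16, 12, 8], [20, -8, 8, -16]].
An LDLᵀ factorisation of H has diagonal entries 6, -380/3, 12/19, -8/5.
Counting signs: 2 positive, 2 negative.
H is indefinite, so the origin is a saddle point.

saddle point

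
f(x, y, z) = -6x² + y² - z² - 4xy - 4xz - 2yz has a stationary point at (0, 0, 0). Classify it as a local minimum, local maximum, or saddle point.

The Hessian at the origin is H = [[-12, -4, -4], [-4, 2, -2], [-4, -2, -2]].
Symmetric row and column elimination reduces H to a congruent diagonal form with pivots -12, 10/3, -4/5.
So there are 1 positive, 2 negative pivots.
H is indefinite, so the origin is a saddle point.

saddle point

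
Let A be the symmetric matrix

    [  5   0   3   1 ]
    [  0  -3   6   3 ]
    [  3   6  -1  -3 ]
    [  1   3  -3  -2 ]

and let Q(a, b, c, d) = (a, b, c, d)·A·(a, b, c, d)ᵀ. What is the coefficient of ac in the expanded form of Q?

6

The coefficient of ac is A[1,3] + A[3,1] = 2·3 = 6.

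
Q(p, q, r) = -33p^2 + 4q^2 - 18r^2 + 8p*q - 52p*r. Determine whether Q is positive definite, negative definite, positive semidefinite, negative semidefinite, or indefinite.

Write A = [[-33, 4, -26], [4, 4, 0], [-26, 0, -18]].
An LDLᵀ factorisation of A has diagonal entries -33, 148/33, 10/37.
That gives 2 positive, 1 negative pivots.
Hence Q is indefinite.

indefinite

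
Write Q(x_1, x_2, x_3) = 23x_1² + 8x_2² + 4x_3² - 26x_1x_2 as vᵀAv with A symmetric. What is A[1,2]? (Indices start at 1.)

The coefficient of x_1·x_2 in Q is -26. For a symmetric A this equals A[1,2] + A[2,1] = 2·A[1,2].
So A[1,2] = -26/2 = -13.

-13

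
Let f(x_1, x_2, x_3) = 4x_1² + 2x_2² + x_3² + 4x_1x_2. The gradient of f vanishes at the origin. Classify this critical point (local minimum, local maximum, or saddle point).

The Hessian at the origin is H = [[8, 4, 0], [4, 4, 0], [0, 0, 2]].
Congruent diagonalization of H (simultaneous row and column reduction) yields pivots 8, 2, 2.
That gives 3 positive pivots.
H is positive definite, so the origin is a strict local minimum.

local minimum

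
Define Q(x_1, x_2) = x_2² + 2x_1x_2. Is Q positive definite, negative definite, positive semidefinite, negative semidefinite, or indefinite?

indefinite

The symmetric matrix of Q is [[0, 1], [1, 1]].
For the 2×2 matrix [[0, 1], [1, 1]]: det = 0·1 − (1)² = -1, trace = 1.
det < 0 so the eigenvalues have opposite signs; the form is indefinite.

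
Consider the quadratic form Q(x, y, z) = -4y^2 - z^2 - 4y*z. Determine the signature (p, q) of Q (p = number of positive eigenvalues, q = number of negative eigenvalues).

(0, 1)

The symmetric matrix is A = [[0, 0, 0], [0, -4, -2], [0, -2, -1]].
Applying the same elementary operations to the rows and columns of A produces a congruent diagonal matrix with entries 0, -4, 0.
Counting signs: 1 negative, 2 zero.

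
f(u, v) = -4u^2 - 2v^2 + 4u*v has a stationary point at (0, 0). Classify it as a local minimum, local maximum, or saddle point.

The Hessian at the origin is H = [[-8, 4], [4, -4]].
det H = -8·-4 − (4)² = 16 > 0 and H[1,1] = -8 < 0, so H is negative definite.
Therefore the origin is a local maximum.

local maximum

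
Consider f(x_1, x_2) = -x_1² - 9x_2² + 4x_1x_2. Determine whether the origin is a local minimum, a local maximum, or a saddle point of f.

local maximum

The Hessian at the origin is H = [[-2, 4], [4, -18]].
det H = -2·-18 − (4)² = 20 > 0 and H[1,1] = -2 < 0, so H is negative definite.
Therefore the origin is a local maximum.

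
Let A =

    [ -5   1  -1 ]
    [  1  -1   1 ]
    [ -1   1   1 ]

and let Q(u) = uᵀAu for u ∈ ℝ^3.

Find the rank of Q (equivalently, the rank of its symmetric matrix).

Symmetric row and column elimination reduces A to a congruent diagonal form with pivots -5, -4/5, 2.
Counting signs: 1 positive, 2 negative.
The rank is the number of nonzero pivots: 3.

3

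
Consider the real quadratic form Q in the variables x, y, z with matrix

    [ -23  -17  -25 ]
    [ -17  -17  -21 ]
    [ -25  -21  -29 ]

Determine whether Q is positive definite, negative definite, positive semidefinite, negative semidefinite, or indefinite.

Row-reducing A symmetrically gives the diagonal entries -23, -102/23, -20/51.
That gives 3 negative pivots.
Hence Q is negative definite.

negative definite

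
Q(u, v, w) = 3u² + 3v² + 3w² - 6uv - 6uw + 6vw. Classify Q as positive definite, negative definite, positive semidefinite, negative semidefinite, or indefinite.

The associated matrix is A = [[3, -3, -3], [-3, 3, 3], [-3, 3, 3]].
Applying the same elementary operations to the rows and columns of A produces a congruent diagonal matrix with entries 3, 0, 0.
That gives 1 positive, 2 zero pivots.
Hence Q is positive semidefinite.

positive semidefinite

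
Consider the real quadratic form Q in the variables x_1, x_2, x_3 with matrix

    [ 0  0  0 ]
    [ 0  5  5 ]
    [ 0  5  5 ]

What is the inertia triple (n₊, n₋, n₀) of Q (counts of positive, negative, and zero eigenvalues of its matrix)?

(1, 0, 2)

Applying the same elementary operations to the rows and columns of A produces a congruent diagonal matrix with entries 0, 5, 0.
Counting signs: 1 positive, 2 zero.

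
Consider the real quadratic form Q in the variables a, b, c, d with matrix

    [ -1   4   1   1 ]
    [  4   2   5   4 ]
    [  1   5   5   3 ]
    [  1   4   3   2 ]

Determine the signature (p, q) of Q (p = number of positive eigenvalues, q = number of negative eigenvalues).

Symmetric row and column elimination reduces A to a congruent diagonal form with pivots -1, 18, 3/2, -5/9.
That gives 2 positive, 2 negative pivots.

(2, 2)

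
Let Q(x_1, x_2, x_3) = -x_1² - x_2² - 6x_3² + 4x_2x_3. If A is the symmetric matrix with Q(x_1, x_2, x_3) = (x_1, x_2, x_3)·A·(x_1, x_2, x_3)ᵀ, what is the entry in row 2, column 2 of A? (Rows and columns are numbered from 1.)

-1

The coefficient of x_2² in Q is -1, and that is exactly A[2,2].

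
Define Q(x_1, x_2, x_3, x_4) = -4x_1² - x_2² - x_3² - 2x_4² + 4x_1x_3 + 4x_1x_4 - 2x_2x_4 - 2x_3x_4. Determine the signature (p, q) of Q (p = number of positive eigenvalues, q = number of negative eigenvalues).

Write A = [[-4, 0, 2, 2], [0, -1, 0, -1], [2, 0, -1, -1], [2, -1, -1, -2]].
Symmetric row and column elimination reduces A to a congruent diagonal form with pivots -4, -1, 0, 0.
That gives 2 negative, 2 zero pivots.

(0, 2)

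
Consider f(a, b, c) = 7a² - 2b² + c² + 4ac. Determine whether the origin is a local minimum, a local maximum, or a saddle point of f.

The Hessian at the origin is H = [[14, 0, 4], [0, -4, 0], [4, 0, 2]].
An LDLᵀ factorisation of H has diagonal entries 14, -4, 6/7.
So there are 2 positive, 1 negative pivots.
H is indefinite, so the origin is a saddle point.

saddle point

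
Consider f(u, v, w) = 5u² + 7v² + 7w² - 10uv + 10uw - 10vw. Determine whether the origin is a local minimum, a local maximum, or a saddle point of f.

local minimum

The Hessian at the origin is H = [[10, -10, 10], [-10, 14, -10], [10, -10, 14]].
Row-reducing H symmetrically gives the diagonal entries 10, 4, 4.
That gives 3 positive pivots.
H is positive definite, so the origin is a strict local minimum.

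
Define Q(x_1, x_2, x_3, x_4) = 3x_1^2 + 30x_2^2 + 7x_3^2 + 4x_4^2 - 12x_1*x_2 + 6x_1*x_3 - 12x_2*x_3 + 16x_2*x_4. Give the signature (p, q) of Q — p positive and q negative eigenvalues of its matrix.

(4, 0)

The associated matrix is A = [[3, -6, 3, 0], [-6, 30, -6, 8], [3, -6, 7, 0], [0, 8, 0, 4]].
Applying the same elementary operations to the rows and columns of A produces a congruent diagonal matrix with entries 3, 18, 4, 4/9.
So there are 4 positive pivots.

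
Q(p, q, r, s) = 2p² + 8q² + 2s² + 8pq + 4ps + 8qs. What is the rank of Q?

1

Write A = [[2, 4, 0, 2], [4, 8, 0, 4], [0, 0, 0, 0], [2, 4, 0, 2]].
Row-reducing A symmetrically gives the diagonal entries 2, 0, 0, 0.
So there are 1 positive, 3 zero pivots.
The rank is the number of nonzero pivots: 1.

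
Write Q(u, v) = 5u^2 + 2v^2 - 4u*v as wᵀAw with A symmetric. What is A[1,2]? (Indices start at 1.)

-2

The coefficient of u·v in Q is -4. For a symmetric A this equals A[1,2] + A[2,1] = 2·A[1,2].
So A[1,2] = -4/2 = -2.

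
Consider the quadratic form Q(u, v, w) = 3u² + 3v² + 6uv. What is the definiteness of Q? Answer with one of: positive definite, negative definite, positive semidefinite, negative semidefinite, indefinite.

positive semidefinite

Write A = [[3, 3, 0], [3, 3, 0], [0, 0, 0]].
Symmetric row and column elimination reduces A to a congruent diagonal form with pivots 3, 0, 0.
So there are 1 positive, 2 zero pivots.
Hence Q is positive semidefinite.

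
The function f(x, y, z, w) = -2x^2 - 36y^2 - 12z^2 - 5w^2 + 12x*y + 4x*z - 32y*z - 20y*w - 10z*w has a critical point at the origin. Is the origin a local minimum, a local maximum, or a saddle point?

The Hessian at the origin is H = [[-4, 12, 4, 0], [12, -72, -32, -20], [4, -32, -24, -10], [0, -20, -10, -10]].
Row-reducing H symmetrically gives the diagonal entries -4, -36, -80/9, 5/4.
So there are 1 positive, 3 negative pivots.
H is indefinite, so the origin is a saddle point.

saddle point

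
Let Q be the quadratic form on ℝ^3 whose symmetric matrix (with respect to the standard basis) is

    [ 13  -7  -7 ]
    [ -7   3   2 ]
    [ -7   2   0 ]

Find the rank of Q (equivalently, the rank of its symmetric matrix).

3

An LDLᵀ factorisation of A has diagonal entries 13, -10/13, 3/10.
Counting signs: 2 positive, 1 negative.
The rank is the number of nonzero pivots: 3.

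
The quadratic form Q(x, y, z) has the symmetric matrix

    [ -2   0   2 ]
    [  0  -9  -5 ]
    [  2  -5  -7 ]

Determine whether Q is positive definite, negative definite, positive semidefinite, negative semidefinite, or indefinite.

negative definite

Symmetric row and column elimination reduces A to a congruent diagonal form with pivots -2, -9, -20/9.
So there are 3 negative pivots.
Hence Q is negative definite.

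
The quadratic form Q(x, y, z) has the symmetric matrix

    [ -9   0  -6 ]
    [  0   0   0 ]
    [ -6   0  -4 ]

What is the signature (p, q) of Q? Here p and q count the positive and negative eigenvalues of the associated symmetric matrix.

Symmetric row and column elimination reduces A to a congruent diagonal form with pivots -9, 0, 0.
Counting signs: 1 negative, 2 zero.

(0, 1)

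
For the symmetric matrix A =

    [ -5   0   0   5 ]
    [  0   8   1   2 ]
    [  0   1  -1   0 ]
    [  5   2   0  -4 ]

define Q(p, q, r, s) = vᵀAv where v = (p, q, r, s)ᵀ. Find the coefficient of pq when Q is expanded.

The coefficient of pq is A[1,2] + A[2,1] = 2·0 = 0.

0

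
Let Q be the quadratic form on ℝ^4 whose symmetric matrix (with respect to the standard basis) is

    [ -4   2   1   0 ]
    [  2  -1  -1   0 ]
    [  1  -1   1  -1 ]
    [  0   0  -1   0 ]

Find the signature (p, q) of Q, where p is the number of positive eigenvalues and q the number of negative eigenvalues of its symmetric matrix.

By Sylvester's law of inertia any congruent diagonalization of A has 1 positive, 2 negative and 1 zero entries.

(1, 2)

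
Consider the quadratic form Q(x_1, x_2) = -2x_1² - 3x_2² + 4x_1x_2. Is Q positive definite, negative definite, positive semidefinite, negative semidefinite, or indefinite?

The symmetric matrix of Q is A = [[-2, 2], [2, -3]].
Leading principal minors: Δ_1 = -2, Δ_2 = 2.
The signs alternate starting with Δ_1 < 0, so by Sylvester's criterion Q is negative definite.

negative definite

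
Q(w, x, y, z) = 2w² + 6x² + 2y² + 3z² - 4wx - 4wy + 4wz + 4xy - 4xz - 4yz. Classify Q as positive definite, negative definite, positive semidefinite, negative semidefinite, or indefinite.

positive semidefinite

The symmetric matrix is A = [[2, -2, -2, 2], [-2, 6, 2, -2], [-2, 2, 2, -2], [2, -2, -2, 3]].
Applying the same elementary operations to the rows and columns of A produces a congruent diagonal matrix with entries 2, 4, 0, 1.
Counting signs: 3 positive, 1 zero.
Hence Q is positive semidefinite.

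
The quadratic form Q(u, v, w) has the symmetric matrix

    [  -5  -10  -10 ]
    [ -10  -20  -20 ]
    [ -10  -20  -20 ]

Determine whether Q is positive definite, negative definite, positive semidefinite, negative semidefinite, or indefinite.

negative semidefinite

Row-reducing A symmetrically gives the diagonal entries -5, 0, 0.
That gives 1 negative, 2 zero pivots.
Hence Q is negative semidefinite.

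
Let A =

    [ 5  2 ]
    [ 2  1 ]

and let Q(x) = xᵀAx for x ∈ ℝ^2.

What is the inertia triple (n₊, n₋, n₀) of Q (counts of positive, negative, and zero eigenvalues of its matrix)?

Symmetric row and column elimination reduces A to a congruent diagonal form with pivots 5, 1/5.
Counting signs: 2 positive.

(2, 0, 0)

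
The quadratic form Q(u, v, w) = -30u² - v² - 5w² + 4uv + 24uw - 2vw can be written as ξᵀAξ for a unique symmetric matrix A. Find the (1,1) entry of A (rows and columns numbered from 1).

-30

The coefficient of u² in Q is -30, and that is exactly A[1,1].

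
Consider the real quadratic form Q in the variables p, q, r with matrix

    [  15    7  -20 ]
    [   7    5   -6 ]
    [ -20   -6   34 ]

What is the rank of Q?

3

Applying the same elementary operations to the rows and columns of A produces a congruent diagonal matrix with entries 15, 26/15, 12/13.
That gives 3 positive pivots.
The rank is the number of nonzero pivots: 3.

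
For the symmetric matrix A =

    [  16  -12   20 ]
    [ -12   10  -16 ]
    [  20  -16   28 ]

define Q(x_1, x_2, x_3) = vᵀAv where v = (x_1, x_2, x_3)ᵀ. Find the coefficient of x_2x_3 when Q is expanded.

The coefficient of x_2x_3 is A[2,3] + A[3,2] = 2·(-16) = -32.

-32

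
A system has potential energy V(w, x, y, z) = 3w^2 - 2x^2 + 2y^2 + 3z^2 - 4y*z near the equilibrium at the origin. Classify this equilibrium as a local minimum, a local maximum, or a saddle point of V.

The Hessian at the origin is H = [[6, 0, 0, 0], [0, -4, 0, 0], [0, 0, 4, -4], [0, 0, -4, 6]].
Row-reducing H symmetrically gives the diagonal entries 6, -4, 4, 2.
So there are 3 positive, 1 negative pivots.
H is indefinite, so the origin is a saddle point.

saddle point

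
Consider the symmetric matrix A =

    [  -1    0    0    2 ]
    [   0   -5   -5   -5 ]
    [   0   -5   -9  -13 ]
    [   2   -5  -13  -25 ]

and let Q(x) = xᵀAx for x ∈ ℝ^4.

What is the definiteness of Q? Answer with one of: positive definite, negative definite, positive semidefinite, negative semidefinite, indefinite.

negative semidefinite

Row-reducing A symmetrically gives the diagonal entries -1, -5, -4, 0.
That gives 3 negative, 1 zero pivots.
Hence Q is negative semidefinite.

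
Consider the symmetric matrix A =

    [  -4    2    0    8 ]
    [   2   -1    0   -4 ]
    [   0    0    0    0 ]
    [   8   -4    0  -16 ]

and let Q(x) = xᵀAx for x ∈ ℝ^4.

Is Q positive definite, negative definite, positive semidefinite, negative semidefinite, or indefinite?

Congruent diagonalization of A (simultaneous row and column reduction) yields pivots -4, 0, 0, 0.
Counting signs: 1 negative, 3 zero.
Hence Q is negative semidefinite.

negative semidefinite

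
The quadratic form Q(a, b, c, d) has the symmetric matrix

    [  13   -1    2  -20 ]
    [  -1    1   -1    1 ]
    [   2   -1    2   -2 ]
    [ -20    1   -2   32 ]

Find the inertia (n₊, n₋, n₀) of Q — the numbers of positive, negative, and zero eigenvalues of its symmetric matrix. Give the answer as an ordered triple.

(4, 0, 0)

Symmetric row and column elimination reduces A to a congruent diagonal form with pivots 13, 12/13, 11/12, 6/11.
Counting signs: 4 positive.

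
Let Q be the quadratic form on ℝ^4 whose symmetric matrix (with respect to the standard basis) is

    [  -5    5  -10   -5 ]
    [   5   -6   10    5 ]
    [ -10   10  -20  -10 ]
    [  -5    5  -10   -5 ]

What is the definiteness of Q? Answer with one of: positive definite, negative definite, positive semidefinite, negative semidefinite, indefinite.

negative semidefinite

Applying the same elementary operations to the rows and columns of A produces a congruent diagonal matrix with entries -5, -1, 0, 0.
That gives 2 negative, 2 zero pivots.
Hence Q is negative semidefinite.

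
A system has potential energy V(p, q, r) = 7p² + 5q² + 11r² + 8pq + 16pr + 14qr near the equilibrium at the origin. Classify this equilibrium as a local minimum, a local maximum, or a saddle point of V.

saddle point

The Hessian at the origin is H = [[14, 8, 16], [8, 10, 14], [16, 14, 22]].
Row-reducing H symmetrically gives the diagonal entries 14, 38/7, -12/19.
Counting signs: 2 positive, 1 negative.
H is indefinite, so the origin is a saddle point.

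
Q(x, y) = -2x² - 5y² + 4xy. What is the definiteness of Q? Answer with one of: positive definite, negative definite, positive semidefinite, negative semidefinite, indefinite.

negative definite

The symmetric matrix of Q is [[-2, 2], [2, -5]].
For the 2×2 matrix [[-2, 2], [2, -5]]: det = -2·-5 − (2)² = 6, trace = -7.
det > 0 so both eigenvalues share the sign of the trace; trace = -7 < 0 ⇒ both negative.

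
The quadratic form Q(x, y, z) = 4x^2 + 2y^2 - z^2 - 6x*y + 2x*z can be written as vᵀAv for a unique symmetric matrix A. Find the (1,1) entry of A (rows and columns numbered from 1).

The coefficient of x^2 in Q is 4, and that is exactly A[1,1].

4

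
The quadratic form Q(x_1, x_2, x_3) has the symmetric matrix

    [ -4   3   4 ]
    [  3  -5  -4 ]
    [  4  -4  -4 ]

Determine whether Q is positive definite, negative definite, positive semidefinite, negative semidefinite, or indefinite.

indefinite

An LDLᵀ factorisation of A has diagonal entries -4, -11/4, 4/11.
So there are 1 positive, 2 negative pivots.
Hence Q is indefinite.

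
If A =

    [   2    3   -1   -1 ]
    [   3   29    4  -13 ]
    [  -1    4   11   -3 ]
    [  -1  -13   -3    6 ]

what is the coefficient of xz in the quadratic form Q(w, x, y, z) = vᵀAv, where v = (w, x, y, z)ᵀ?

-26

The coefficient of xz is A[2,4] + A[4,2] = 2·(-13) = -26.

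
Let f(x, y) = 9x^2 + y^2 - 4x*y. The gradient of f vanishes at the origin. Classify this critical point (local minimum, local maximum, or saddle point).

The Hessian at the origin is H = [[18, -4], [-4, 2]].
det H = 18·2 − (-4)² = 20 > 0 and H[1,1] = 18 > 0, so H is positive definite.
Therefore the origin is a local minimum.

local minimum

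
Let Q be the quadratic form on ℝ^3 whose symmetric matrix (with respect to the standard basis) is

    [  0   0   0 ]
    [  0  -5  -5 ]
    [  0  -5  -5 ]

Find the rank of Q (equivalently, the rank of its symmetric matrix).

1

Symmetric row and column elimination reduces A to a congruent diagonal form with pivots 0, -5, 0.
So there are 1 negative, 2 zero pivots.
The rank is the number of nonzero pivots: 1.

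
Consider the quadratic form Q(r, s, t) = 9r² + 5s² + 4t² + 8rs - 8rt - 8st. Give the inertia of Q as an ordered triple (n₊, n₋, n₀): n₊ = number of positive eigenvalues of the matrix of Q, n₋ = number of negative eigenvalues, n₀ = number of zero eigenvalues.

The associated matrix is A = [[9, 4, -4], [4, 5, -4], [-4, -4, 4]].
Applying the same elementary operations to the rows and columns of A produces a congruent diagonal matrix with entries 9, 29/9, 20/29.
So there are 3 positive pivots.

(3, 0, 0)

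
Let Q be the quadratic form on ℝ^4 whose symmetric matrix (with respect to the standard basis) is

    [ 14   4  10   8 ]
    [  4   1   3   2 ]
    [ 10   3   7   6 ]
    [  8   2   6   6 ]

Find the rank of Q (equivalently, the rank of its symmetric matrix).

3

Applying the same elementary operations to the rows and columns of A produces a congruent diagonal matrix with entries 14, -1/7, 0, 2.
So there are 2 positive, 1 negative, 1 zero pivots.
The rank is the number of nonzero pivots: 3.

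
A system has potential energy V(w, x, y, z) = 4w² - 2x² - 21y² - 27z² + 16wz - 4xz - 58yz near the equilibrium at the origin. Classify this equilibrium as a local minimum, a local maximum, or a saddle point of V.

saddle point

The Hessian at the origin is H = [[8, 0, 0, 16], [0, -4, 0, -4], [0, 0, -42, -58], [16, -4, -58, -54]].
Symmetric row and column elimination reduces H to a congruent diagonal form with pivots 8, -4, -42, -40/21.
That gives 1 positive, 3 negative pivots.
H is indefinite, so the origin is a saddle point.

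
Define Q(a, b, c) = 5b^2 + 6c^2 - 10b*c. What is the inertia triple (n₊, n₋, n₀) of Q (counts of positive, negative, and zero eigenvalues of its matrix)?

(2, 0, 1)

Write A = [[0, 0, 0], [0, 5, -5], [0, -5, 6]].
Row-reducing A symmetrically gives the diagonal entries 0, 5, 1.
That gives 2 positive, 1 zero pivots.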